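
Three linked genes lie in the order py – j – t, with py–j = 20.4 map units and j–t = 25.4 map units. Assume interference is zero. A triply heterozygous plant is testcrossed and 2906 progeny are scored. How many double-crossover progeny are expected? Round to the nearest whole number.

Map distances give recombination frequencies of 0.204 and 0.254 for the two intervals.
With no interference, expected double-crossover frequency = 0.204 × 0.254 = 0.05182.
Expected number = 0.05182 × 2906 = 150.58 ≈ 151.

151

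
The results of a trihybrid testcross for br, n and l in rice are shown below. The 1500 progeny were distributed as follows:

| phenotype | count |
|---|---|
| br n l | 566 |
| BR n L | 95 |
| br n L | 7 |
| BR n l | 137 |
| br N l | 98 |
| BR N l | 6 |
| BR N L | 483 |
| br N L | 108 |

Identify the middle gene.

l

The two most frequent reciprocal classes, br n l and BR N L, are the parental types, so the F1 was br n l / BR N L.
The two rarest classes, br n L and BR N l, are the double crossovers. Comparing them with the parentals, only the l allele has switched, so l is the middle locus and the order is br – l – n.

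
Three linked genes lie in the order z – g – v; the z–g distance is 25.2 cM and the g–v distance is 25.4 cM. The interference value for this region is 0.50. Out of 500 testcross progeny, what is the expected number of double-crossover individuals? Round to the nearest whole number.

Map distances give recombination frequencies of 0.252 and 0.254 for the two intervals.
With interference 0.50 (so coincidence = 0.50), expected double-crossover frequency = 0.252 × 0.254 × 0.50 = 0.03200.
Expected number = 0.03200 × 500 = 16.00 ≈ 16.

16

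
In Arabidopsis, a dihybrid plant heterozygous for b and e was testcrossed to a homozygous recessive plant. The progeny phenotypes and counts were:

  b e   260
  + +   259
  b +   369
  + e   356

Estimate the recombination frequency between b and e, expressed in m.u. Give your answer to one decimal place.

41.7 m.u.

The two most frequent classes, + e (356) and b + (369), are the parental types, so the F1 was + e / b +.
The recombinant classes are + + and b e: 259 + 260 = 519.
Recombination frequency = 519/1244 = 0.4172 ≈ 41.7%, i.e. 41.7 m.u.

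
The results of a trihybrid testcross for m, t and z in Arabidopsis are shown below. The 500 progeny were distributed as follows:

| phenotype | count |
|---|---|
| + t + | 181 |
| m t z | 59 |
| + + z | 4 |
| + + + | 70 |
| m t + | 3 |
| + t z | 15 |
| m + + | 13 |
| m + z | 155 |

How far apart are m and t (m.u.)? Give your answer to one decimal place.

27.2 m.u.

The two most frequent reciprocal classes, + t + and m + z, are the parental types, so the F1 was + t + / m + z.
The two rarest classes, m t + and + + z, are the double crossovers. Comparing them with the parentals, only the m allele has switched, so m is the middle locus and the order is z – m – t.
Crossovers in the m–t interval produce the single-crossover classes + + + and m t z (70 + 59 = 129) plus the double crossovers (7).
RF(m–t) = (129 + 7) / 500 = 136/500 = 0.2720 → 27.2 m.u.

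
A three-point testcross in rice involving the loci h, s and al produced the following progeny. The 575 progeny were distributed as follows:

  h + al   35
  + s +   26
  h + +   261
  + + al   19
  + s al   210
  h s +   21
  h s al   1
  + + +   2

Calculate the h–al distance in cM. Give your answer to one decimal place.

The two most frequent reciprocal classes, + s al and h + +, are the parental types, so the F1 was + s al / h + +.
The two rarest classes, h s al and + + +, are the double crossovers. Comparing them with the parentals, only the h allele has switched, so h is the middle locus and the order is al – h – s.
Crossovers in the al–h interval produce the single-crossover classes + s + and h + al (26 + 35 = 61) plus the double crossovers (3).
RF(al–h) = (61 + 3) / 575 = 64/575 = 0.1113 → 11.1 cM.

11.1 cM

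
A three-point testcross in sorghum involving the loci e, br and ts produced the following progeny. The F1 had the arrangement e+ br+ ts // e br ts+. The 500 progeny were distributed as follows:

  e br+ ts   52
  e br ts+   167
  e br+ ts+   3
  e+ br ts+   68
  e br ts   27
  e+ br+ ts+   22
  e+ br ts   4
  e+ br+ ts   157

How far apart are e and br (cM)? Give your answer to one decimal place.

The two rarest classes, e+ br ts and e br+ ts+, are the double crossovers. Comparing them with the parentals, only the br allele has switched, so br is the middle locus and the order is e – br – ts.
Crossovers in the e–br interval produce the single-crossover classes e br+ ts and e+ br ts+ (52 + 68 = 120) plus the double crossovers (7).
RF(e–br) = (120 + 7) / 500 = 127/500 = 0.2540 → 25.4 cM.

25.4 cM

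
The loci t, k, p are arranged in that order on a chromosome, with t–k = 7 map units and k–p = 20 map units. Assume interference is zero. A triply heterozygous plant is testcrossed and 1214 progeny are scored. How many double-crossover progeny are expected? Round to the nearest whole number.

Map distances give recombination frequencies of 0.070 and 0.200 for the two intervals.
With no interference, expected double-crossover frequency = 0.070 × 0.200 = 0.01400.
Expected number = 0.01400 × 1214 = 17.00 ≈ 17.

17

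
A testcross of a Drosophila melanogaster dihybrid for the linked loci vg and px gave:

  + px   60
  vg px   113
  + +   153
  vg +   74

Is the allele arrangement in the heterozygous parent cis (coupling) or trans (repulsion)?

cis

The two most frequent classes are + + (153) and vg px (113); these are the parental (non-recombinant) types.
So the F1 carried + + on one chromosome and vg px on the other — the recessive alleles are on the same chromosome (cis / coupling).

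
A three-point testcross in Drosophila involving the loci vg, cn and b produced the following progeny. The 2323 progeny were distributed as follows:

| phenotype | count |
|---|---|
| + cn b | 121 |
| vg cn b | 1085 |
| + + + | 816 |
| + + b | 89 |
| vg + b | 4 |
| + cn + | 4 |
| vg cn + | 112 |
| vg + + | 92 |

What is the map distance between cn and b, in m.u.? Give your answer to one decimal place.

9.0 m.u.

The two most frequent reciprocal classes, + + + and vg cn b, are the parental types, so the F1 was + + + / vg cn b.
The two rarest classes, + cn + and vg + b, are the double crossovers. Comparing them with the parentals, only the cn allele has switched, so cn is the middle locus and the order is b – cn – vg.
Crossovers in the b–cn interval produce the single-crossover classes + + b and vg cn + (89 + 112 = 201) plus the double crossovers (8).
RF(b–cn) = (201 + 8) / 2323 = 209/2323 = 0.0900 → 9.0 m.u.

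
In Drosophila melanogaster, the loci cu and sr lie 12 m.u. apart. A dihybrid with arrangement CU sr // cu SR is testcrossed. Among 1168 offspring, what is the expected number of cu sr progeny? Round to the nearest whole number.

A map distance of 12 m.u. corresponds to a recombination frequency of 0.120.
The F1 is CU sr / cu SR, so cu sr is a recombinant gamete class with expected frequency r/2 = 0.120/2 = 0.0600.
Expected number = 0.0600 × 1168 = 70.08 ≈ 70.

70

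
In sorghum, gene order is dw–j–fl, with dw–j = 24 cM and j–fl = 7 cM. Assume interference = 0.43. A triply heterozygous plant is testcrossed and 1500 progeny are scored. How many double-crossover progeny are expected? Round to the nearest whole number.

Map distances give recombination frequencies of 0.240 and 0.070 for the two intervals.
With interference 0.43 (so coincidence = 0.57), expected double-crossover frequency = 0.240 × 0.070 × 0.57 = 0.00958.
Expected number = 0.00958 × 1500 = 14.36 ≈ 14.

14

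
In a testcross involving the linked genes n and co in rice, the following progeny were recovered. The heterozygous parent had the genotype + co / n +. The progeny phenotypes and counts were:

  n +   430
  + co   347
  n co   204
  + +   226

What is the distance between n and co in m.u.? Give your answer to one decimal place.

35.6 m.u.

The recombinant classes are + + and n co: 226 + 204 = 430.
Recombination frequency = 430/1207 = 0.3563 ≈ 35.6%, i.e. 35.6 m.u.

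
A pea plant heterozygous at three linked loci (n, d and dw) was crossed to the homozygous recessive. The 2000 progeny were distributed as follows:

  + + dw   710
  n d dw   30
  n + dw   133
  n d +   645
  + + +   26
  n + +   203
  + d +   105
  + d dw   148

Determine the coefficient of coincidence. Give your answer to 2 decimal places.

0.94

The two most frequent reciprocal classes, n d + and + + dw, are the parental types, so the F1 was n d + / + + dw.
The two rarest classes, n d dw and + + +, are the double crossovers. Comparing them with the parentals, only the dw allele has switched, so dw is the middle locus and the order is n – dw – d.
n–dw: (238 + 56)/2000 = 0.1470; dw–d: (351 + 56)/2000 = 0.2035.
Expected DCO frequency = 0.1470 × 0.2035 ≈ 0.02991; observed = 56/2000 ≈ 0.02800.
Coefficient of coincidence = 0.02800/0.02991 ≈ 0.94.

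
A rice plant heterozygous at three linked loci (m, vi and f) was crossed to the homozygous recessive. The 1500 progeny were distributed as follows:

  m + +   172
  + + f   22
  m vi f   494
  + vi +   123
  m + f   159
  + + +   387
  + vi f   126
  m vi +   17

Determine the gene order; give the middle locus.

The two most frequent reciprocal classes, m vi f and + + +, are the parental types, so the F1 was m vi f / + + +.
The two rarest classes, m vi + and + + f, are the double crossovers. Comparing them with the parentals, only the f allele has switched, so f is the middle locus and the order is vi – f – m.

f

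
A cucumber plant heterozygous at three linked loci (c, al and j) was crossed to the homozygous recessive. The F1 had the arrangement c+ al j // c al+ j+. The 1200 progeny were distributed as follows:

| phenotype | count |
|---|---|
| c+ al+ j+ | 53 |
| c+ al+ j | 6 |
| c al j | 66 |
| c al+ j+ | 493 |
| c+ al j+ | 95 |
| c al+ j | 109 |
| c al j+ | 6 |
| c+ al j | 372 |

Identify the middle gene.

al

The two rarest classes, c+ al+ j and c al j+, are the double crossovers. Comparing them with the parentals, only the al allele has switched, so al is the middle locus and the order is j – al – c.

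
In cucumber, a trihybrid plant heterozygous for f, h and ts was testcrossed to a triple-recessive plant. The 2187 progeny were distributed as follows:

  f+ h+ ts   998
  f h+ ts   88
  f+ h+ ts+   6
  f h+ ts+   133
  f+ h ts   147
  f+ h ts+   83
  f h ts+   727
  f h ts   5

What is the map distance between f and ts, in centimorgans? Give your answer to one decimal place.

8.3 centimorgans

The two most frequent reciprocal classes, f h ts+ and f+ h+ ts, are the parental types, so the F1 was f h ts+ / f+ h+ ts.
The two rarest classes, f h ts and f+ h+ ts+, are the double crossovers. Comparing them with the parentals, only the ts allele has switched, so ts is the middle locus and the order is h – ts – f.
Crossovers in the ts–f interval produce the single-crossover classes f+ h ts+ and f h+ ts (83 + 88 = 171) plus the double crossovers (11).
RF(ts–f) = (171 + 11) / 2187 = 182/2187 = 0.0832 → 8.3 centimorgans.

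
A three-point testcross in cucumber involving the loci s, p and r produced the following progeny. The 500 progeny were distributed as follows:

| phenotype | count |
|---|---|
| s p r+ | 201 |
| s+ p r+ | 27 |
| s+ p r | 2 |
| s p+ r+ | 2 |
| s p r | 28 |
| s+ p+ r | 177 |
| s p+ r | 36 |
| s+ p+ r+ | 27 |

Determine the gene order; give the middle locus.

p

The two most frequent reciprocal classes, s+ p+ r and s p r+, are the parental types, so the F1 was s+ p+ r / s p r+.
The two rarest classes, s+ p r and s p+ r+, are the double crossovers. Comparing them with the parentals, only the p allele has switched, so p is the middle locus and the order is s – p – r.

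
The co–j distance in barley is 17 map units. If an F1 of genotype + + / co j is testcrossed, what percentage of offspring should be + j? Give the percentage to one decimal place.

8.5%

A map distance of 17 map units corresponds to a recombination frequency of 0.170.
The F1 is + + / co j, so + j is a recombinant gamete class with expected frequency r/2 = 0.170/2 = 0.0850.
That is 0.0850 = 8.5% of the progeny.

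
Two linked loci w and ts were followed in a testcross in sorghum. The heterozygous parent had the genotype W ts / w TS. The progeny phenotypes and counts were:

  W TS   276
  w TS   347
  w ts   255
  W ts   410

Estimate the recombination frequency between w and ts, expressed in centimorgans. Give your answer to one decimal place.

41.2 centimorgans

The recombinant classes are W TS and w ts: 276 + 255 = 531.
Recombination frequency = 531/1288 = 0.4123 ≈ 41.2%, i.e. 41.2 centimorgans.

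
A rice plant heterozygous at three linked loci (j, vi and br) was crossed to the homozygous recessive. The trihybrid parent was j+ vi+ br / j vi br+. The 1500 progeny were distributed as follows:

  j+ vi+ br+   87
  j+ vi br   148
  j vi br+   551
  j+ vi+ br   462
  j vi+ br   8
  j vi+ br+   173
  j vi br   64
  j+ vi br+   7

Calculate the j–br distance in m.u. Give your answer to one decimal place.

The two rarest classes, j vi+ br and j+ vi br+, are the double crossovers. Comparing them with the parentals, only the j allele has switched, so j is the middle locus and the order is vi – j – br.
Crossovers in the j–br interval produce the single-crossover classes j+ vi+ br+ and j vi br (87 + 64 = 151) plus the double crossovers (15).
RF(j–br) = (151 + 15) / 1500 = 166/1500 = 0.1107 → 11.1 m.u.

11.1 m.u.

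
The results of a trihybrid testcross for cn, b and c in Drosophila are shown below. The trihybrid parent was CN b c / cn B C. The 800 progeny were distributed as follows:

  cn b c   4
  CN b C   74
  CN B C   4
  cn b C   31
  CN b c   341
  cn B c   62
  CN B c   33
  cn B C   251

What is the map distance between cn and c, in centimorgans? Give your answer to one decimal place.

The two rarest classes, cn b c and CN B C, are the double crossovers. Comparing them with the parentals, only the cn allele has switched, so cn is the middle locus and the order is c – cn – b.
Crossovers in the c–cn interval produce the single-crossover classes CN b C and cn B c (74 + 62 = 136) plus the double crossovers (8).
RF(c–cn) = (136 + 8) / 800 = 144/800 = 0.1800 → 18.0 centimorgans.

18.0 centimorgans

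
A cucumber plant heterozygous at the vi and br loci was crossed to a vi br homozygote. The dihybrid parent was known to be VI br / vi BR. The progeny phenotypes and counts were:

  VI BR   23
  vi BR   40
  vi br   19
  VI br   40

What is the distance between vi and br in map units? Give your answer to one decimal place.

34.4 map units

The recombinant classes are VI BR and vi br: 23 + 19 = 42.
Recombination frequency = 42/122 = 0.3443 ≈ 34.4%, i.e. 34.4 map units.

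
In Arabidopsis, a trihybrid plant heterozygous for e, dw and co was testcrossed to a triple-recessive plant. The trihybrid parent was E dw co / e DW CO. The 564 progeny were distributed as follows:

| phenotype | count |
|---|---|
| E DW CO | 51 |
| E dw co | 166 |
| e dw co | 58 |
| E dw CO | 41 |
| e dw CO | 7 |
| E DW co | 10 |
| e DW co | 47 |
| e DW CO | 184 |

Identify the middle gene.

dw

The two rarest classes, E DW co and e dw CO, are the double crossovers. Comparing them with the parentals, only the dw allele has switched, so dw is the middle locus and the order is co – dw – e.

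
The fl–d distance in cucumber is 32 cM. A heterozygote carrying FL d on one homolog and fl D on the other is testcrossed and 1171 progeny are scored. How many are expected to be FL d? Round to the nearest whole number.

398

A map distance of 32 cM corresponds to a recombination frequency of 0.320.
The F1 is FL d / fl D, so FL d is a parental gamete class with expected frequency (1 − r)/2 = 0.680/2 = 0.3400.
Expected number = 0.3400 × 1171 = 398.14 ≈ 398.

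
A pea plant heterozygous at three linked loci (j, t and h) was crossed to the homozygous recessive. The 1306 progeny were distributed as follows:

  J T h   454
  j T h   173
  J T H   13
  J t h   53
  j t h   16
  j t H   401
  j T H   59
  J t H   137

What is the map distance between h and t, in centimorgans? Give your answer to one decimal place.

10.8 centimorgans

The two most frequent reciprocal classes, j t H and J T h, are the parental types, so the F1 was j t H / J T h.
The two rarest classes, j t h and J T H, are the double crossovers. Comparing them with the parentals, only the h allele has switched, so h is the middle locus and the order is j – h – t.
Crossovers in the h–t interval produce the single-crossover classes j T H and J t h (59 + 53 = 112) plus the double crossovers (29).
RF(h–t) = (112 + 29) / 1306 = 141/1306 = 0.1080 → 10.8 centimorgans.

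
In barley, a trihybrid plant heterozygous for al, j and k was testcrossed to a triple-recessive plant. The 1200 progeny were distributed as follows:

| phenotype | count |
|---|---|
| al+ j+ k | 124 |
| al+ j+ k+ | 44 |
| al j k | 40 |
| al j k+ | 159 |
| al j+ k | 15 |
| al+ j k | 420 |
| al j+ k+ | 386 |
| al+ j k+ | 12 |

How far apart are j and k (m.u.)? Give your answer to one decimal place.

The two most frequent reciprocal classes, al j+ k+ and al+ j k, are the parental types, so the F1 was al j+ k+ / al+ j k.
The two rarest classes, al j+ k and al+ j k+, are the double crossovers. Comparing them with the parentals, only the k allele has switched, so k is the middle locus and the order is j – k – al.
Crossovers in the j–k interval produce the single-crossover classes al j k+ and al+ j+ k (159 + 124 = 283) plus the double crossovers (27).
RF(j–k) = (283 + 27) / 1200 = 310/1200 = 0.2583 → 25.8 m.u.

25.8 m.u.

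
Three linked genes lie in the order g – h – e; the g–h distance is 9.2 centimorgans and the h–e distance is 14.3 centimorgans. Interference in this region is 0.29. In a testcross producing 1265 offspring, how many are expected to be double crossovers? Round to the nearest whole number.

12

Map distances give recombination frequencies of 0.092 and 0.143 for the two intervals.
With interference 0.29 (so coincidence = 0.71), expected double-crossover frequency = 0.092 × 0.143 × 0.71 = 0.00934.
Expected number = 0.00934 × 1265 = 11.82 ≈ 12.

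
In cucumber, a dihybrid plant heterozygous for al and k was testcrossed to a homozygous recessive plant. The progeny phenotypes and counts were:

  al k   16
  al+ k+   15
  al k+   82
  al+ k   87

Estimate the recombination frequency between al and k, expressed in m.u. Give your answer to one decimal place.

15.5 m.u.

The two most frequent classes, al+ k (87) and al k+ (82), are the parental types, so the F1 was al+ k / al k+.
The recombinant classes are al+ k+ and al k: 15 + 16 = 31.
Recombination frequency = 31/200 = 0.1550 ≈ 15.5%, i.e. 15.5 m.u.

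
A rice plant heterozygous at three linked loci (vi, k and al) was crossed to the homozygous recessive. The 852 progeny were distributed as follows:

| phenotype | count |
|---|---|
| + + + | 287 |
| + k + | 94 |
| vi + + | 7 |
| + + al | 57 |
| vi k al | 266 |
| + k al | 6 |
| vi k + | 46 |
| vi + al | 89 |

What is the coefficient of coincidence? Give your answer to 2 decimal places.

0.49

The two most frequent reciprocal classes, + + + and vi k al, are the parental types, so the F1 was + + + / vi k al.
The two rarest classes, vi + + and + k al, are the double crossovers. Comparing them with the parentals, only the vi allele has switched, so vi is the middle locus and the order is k – vi – al.
k–vi: (183 + 13)/852 = 0.2300; vi–al: (103 + 13)/852 = 0.1362.
Expected DCO frequency = 0.2300 × 0.1362 ≈ 0.03133; observed = 13/852 ≈ 0.01526.
Coefficient of coincidence = 0.01526/0.03133 ≈ 0.49.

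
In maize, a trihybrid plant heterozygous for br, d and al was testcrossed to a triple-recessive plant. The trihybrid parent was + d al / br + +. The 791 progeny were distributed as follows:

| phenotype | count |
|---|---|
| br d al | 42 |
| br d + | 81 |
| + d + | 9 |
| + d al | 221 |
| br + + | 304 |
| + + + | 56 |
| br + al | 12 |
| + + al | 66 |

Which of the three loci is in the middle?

The two rarest classes, + d + and br + al, are the double crossovers. Comparing them with the parentals, only the al allele has switched, so al is the middle locus and the order is br – al – d.

al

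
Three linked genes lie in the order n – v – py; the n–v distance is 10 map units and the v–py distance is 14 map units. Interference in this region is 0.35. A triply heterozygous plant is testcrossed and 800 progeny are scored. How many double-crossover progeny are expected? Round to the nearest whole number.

Map distances give recombination frequencies of 0.100 and 0.140 for the two intervals.
With interference 0.35 (so coincidence = 0.65), expected double-crossover frequency = 0.100 × 0.140 × 0.65 = 0.00910.
Expected number = 0.00910 × 800 = 7.28 ≈ 7.

7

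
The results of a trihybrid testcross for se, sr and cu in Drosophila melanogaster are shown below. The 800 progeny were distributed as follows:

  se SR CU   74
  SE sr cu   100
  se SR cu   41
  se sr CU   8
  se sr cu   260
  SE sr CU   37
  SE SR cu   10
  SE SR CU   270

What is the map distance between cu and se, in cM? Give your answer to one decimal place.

The two most frequent reciprocal classes, SE SR CU and se sr cu, are the parental types, so the F1 was SE SR CU / se sr cu.
The two rarest classes, SE SR cu and se sr CU, are the double crossovers. Comparing them with the parentals, only the cu allele has switched, so cu is the middle locus and the order is se – cu – sr.
Crossovers in the se–cu interval produce the single-crossover classes se SR CU and SE sr cu (74 + 100 = 174) plus the double crossovers (18).
RF(se–cu) = (174 + 18) / 800 = 192/800 = 0.2400 → 24.0 cM.

24.0 cM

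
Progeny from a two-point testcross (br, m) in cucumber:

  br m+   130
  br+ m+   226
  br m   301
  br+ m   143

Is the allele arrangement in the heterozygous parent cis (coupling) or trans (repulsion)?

The two most frequent classes are br+ m+ (226) and br m (301); these are the parental (non-recombinant) types.
So the F1 carried br+ m+ on one chromosome and br m on the other — the recessive alleles are on the same chromosome (cis / coupling).

cis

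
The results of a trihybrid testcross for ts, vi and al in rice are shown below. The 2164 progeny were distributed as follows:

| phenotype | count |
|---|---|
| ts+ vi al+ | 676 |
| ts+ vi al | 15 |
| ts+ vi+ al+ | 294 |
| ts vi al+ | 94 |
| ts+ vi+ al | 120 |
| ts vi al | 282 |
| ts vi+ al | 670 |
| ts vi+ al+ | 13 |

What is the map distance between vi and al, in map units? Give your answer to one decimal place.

27.9 map units

The two most frequent reciprocal classes, ts+ vi al+ and ts vi+ al, are the parental types, so the F1 was ts+ vi al+ / ts vi+ al.
The two rarest classes, ts+ vi al and ts vi+ al+, are the double crossovers. Comparing them with the parentals, only the al allele has switched, so al is the middle locus and the order is ts – al – vi.
Crossovers in the al–vi interval produce the single-crossover classes ts+ vi+ al+ and ts vi al (294 + 282 = 576) plus the double crossovers (28).
RF(al–vi) = (576 + 28) / 2164 = 604/2164 = 0.2791 → 27.9 map units.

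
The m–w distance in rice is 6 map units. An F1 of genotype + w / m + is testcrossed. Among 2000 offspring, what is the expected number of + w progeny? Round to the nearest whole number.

A map distance of 6 map units corresponds to a recombination frequency of 0.060.
The F1 is + w / m +, so + w is a parental gamete class with expected frequency (1 − r)/2 = 0.940/2 = 0.4700.
Expected number = 0.4700 × 2000 = 940.00 ≈ 940.

940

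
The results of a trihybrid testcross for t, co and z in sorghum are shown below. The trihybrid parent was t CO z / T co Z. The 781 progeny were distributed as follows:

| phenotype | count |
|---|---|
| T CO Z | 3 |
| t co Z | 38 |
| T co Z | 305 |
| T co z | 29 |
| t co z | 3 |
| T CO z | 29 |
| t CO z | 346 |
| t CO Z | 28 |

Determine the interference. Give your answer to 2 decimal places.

The two rarest classes, t co z and T CO Z, are the double crossovers. Comparing them with the parentals, only the co allele has switched, so co is the middle locus and the order is t – co – z.
t–co: (67 + 6)/781 = 0.0935; co–z: (57 + 6)/781 = 0.0807.
Expected DCO frequency = 0.0935 × 0.0807 ≈ 0.00755; observed = 6/781 ≈ 0.00768.
Coefficient of coincidence = 0.00768/0.00755 ≈ 1.02; interference = 1 − 1.02 = -0.02.

-0.02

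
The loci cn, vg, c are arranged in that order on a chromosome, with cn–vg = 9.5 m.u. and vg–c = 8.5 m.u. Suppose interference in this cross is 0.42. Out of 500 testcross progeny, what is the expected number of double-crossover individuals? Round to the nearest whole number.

2

Map distances give recombination frequencies of 0.095 and 0.085 for the two intervals.
With interference 0.42 (so coincidence = 0.58), expected double-crossover frequency = 0.095 × 0.085 × 0.58 = 0.00468.
Expected number = 0.00468 × 500 = 2.34 ≈ 2.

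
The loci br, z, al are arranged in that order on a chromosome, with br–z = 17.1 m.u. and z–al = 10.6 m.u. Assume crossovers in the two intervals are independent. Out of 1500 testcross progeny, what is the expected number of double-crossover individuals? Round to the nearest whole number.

Map distances give recombination frequencies of 0.171 and 0.106 for the two intervals.
With no interference, expected double-crossover frequency = 0.171 × 0.106 = 0.01813.
Expected number = 0.01813 × 1500 = 27.19 ≈ 27.

27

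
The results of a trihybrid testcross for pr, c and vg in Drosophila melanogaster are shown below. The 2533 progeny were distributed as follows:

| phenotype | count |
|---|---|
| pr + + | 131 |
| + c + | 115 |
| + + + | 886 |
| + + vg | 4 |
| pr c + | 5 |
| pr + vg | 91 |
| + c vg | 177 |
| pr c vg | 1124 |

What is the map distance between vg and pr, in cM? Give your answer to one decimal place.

The two most frequent reciprocal classes, + + + and pr c vg, are the parental types, so the F1 was + + + / pr c vg.
The two rarest classes, + + vg and pr c +, are the double crossovers. Comparing them with the parentals, only the vg allele has switched, so vg is the middle locus and the order is c – vg – pr.
Crossovers in the vg–pr interval produce the single-crossover classes pr + + and + c vg (131 + 177 = 308) plus the double crossovers (9).
RF(vg–pr) = (308 + 9) / 2533 = 317/2533 = 0.1251 → 12.5 cM.

12.5 cM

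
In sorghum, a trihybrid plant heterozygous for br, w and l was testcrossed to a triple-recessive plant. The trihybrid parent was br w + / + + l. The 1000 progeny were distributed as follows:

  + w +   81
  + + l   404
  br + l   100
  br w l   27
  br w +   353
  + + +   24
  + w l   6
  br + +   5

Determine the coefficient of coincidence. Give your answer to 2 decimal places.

The two rarest classes, br + + and + w l, are the double crossovers. Comparing them with the parentals, only the w allele has switched, so w is the middle locus and the order is l – w – br.
l–w: (51 + 11)/1000 = 0.0620; w–br: (181 + 11)/1000 = 0.1920.
Expected DCO frequency = 0.0620 × 0.1920 ≈ 0.01190; observed = 11/1000 ≈ 0.01100.
Coefficient of coincidence = 0.01100/0.01190 ≈ 0.92.

0.92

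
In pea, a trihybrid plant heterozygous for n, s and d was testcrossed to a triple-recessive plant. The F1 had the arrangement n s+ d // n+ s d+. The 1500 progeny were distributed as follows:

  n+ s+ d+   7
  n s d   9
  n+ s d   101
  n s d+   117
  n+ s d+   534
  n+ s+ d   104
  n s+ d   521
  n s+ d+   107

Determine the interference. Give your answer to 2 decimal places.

0.55

The two rarest classes, n s d and n+ s+ d+, are the double crossovers. Comparing them with the parentals, only the s allele has switched, so s is the middle locus and the order is n – s – d.
n–s: (221 + 16)/1500 = 0.1580; s–d: (208 + 16)/1500 = 0.1493.
Expected DCO frequency = 0.1580 × 0.1493 ≈ 0.02359; observed = 16/1500 ≈ 0.01067.
Coefficient of coincidence = 0.01067/0.02359 ≈ 0.45; interference = 1 − 0.45 = 0.55.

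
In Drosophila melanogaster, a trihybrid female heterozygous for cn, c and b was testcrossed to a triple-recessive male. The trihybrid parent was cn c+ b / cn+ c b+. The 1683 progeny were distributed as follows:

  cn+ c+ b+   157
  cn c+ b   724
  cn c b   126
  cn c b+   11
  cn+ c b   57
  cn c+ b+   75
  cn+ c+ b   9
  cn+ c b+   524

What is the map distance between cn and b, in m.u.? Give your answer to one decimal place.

The two rarest classes, cn+ c+ b and cn c b+, are the double crossovers. Comparing them with the parentals, only the cn allele has switched, so cn is the middle locus and the order is c – cn – b.
Crossovers in the cn–b interval produce the single-crossover classes cn c+ b+ and cn+ c b (75 + 57 = 132) plus the double crossovers (20).
RF(cn–b) = (132 + 20) / 1683 = 152/1683 = 0.0903 → 9.0 m.u.

9.0 m.u.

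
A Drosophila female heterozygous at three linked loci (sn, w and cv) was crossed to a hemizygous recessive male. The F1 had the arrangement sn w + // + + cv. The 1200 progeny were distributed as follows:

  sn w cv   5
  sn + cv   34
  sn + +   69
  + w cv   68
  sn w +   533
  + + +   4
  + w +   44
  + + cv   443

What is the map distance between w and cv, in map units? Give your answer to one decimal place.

The two rarest classes, sn w cv and + + +, are the double crossovers. Comparing them with the parentals, only the cv allele has switched, so cv is the middle locus and the order is w – cv – sn.
Crossovers in the w–cv interval produce the single-crossover classes sn + + and + w cv (69 + 68 = 137) plus the double crossovers (9).
RF(w–cv) = (137 + 9) / 1200 = 146/1200 = 0.1217 → 12.2 map units.

12.2 map units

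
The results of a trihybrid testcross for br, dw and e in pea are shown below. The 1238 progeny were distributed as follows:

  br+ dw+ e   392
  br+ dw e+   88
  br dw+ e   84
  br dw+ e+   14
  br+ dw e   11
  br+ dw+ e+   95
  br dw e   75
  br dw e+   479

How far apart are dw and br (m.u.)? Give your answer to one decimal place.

The two most frequent reciprocal classes, br dw e+ and br+ dw+ e, are the parental types, so the F1 was br dw e+ / br+ dw+ e.
The two rarest classes, br dw+ e+ and br+ dw e, are the double crossovers. Comparing them with the parentals, only the dw allele has switched, so dw is the middle locus and the order is br – dw – e.
Crossovers in the br–dw interval produce the single-crossover classes br+ dw e+ and br dw+ e (88 + 84 = 172) plus the double crossovers (25).
RF(br–dw) = (172 + 25) / 1238 = 197/1238 = 0.1591 → 15.9 m.u.

15.9 m.u.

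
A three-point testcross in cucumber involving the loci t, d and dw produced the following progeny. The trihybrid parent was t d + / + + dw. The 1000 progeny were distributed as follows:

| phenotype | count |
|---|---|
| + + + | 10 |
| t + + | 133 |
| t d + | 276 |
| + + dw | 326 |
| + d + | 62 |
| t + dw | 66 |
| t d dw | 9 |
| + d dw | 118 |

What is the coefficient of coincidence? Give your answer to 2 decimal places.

The two rarest classes, t d dw and + + +, are the double crossovers. Comparing them with the parentals, only the dw allele has switched, so dw is the middle locus and the order is d – dw – t.
d–dw: (251 + 19)/1000 = 0.2700; dw–t: (128 + 19)/1000 = 0.1470.
Expected DCO frequency = 0.2700 × 0.1470 ≈ 0.03969; observed = 19/1000 ≈ 0.01900.
Coefficient of coincidence = 0.01900/0.03969 ≈ 0.48.

0.48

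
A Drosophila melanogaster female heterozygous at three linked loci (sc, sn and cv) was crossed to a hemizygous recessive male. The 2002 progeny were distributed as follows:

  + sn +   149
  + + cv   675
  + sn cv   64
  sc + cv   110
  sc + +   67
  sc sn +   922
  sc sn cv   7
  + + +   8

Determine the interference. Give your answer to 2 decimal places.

0.25

The two most frequent reciprocal classes, sc sn + and + + cv, are the parental types, so the F1 was sc sn + / + + cv.
The two rarest classes, sc sn cv and + + +, are the double crossovers. Comparing them with the parentals, only the cv allele has switched, so cv is the middle locus and the order is sn – cv – sc.
sn–cv: (131 + 15)/2002 = 0.0729; cv–sc: (259 + 15)/2002 = 0.1369.
Expected DCO frequency = 0.0729 × 0.1369 ≈ 0.00998; observed = 15/2002 ≈ 0.00749.
Coefficient of coincidence = 0.00749/0.00998 ≈ 0.75; interference = 1 − 0.75 = 0.25.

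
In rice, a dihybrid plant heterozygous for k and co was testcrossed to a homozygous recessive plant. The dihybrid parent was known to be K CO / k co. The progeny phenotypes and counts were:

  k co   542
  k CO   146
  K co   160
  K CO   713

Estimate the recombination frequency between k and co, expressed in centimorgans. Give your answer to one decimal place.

The recombinant classes are K co and k CO: 160 + 146 = 306.
Recombination frequency = 306/1561 = 0.1960 ≈ 19.6%, i.e. 19.6 centimorgans.

19.6 centimorgans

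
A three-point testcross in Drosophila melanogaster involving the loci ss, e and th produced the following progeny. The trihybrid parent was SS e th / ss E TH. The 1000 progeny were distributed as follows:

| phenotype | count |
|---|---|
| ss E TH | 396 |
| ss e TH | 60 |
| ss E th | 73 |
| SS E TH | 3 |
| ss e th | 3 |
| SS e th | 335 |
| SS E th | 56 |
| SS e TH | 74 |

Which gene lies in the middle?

ss

The two rarest classes, ss e th and SS E TH, are the double crossovers. Comparing them with the parentals, only the ss allele has switched, so ss is the middle locus and the order is th – ss – e.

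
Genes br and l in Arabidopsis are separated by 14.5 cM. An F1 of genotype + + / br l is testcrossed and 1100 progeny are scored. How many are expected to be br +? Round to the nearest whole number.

80

A map distance of 14.5 cM corresponds to a recombination frequency of 0.145.
The F1 is + + / br l, so br + is a recombinant gamete class with expected frequency r/2 = 0.145/2 = 0.0725.
Expected number = 0.0725 × 1100 = 79.75 ≈ 80.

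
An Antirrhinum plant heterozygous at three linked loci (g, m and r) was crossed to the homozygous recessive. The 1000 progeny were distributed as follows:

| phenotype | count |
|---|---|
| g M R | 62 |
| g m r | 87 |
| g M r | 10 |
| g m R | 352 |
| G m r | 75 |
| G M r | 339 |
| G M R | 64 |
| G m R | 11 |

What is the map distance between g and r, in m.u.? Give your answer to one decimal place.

The two most frequent reciprocal classes, G M r and g m R, are the parental types, so the F1 was G M r / g m R.
The two rarest classes, g M r and G m R, are the double crossovers. Comparing them with the parentals, only the g allele has switched, so g is the middle locus and the order is m – g – r.
Crossovers in the g–r interval produce the single-crossover classes G M R and g m r (64 + 87 = 151) plus the double crossovers (21).
RF(g–r) = (151 + 21) / 1000 = 172/1000 = 0.1720 → 17.2 m.u.

17.2 m.u.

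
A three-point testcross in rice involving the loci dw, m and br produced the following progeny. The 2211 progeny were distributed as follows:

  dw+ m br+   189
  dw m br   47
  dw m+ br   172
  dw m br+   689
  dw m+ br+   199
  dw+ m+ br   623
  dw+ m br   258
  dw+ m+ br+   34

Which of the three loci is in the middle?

The two most frequent reciprocal classes, dw m br+ and dw+ m+ br, are the parental types, so the F1 was dw m br+ / dw+ m+ br.
The two rarest classes, dw m br and dw+ m+ br+, are the double crossovers. Comparing them with the parentals, only the br allele has switched, so br is the middle locus and the order is m – br – dw.

br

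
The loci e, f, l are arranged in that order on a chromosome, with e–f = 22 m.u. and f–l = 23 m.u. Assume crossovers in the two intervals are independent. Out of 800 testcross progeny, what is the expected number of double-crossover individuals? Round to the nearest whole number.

Map distances give recombination frequencies of 0.220 and 0.230 for the two intervals.
With no interference, expected double-crossover frequency = 0.220 × 0.230 = 0.05060.
Expected number = 0.05060 × 800 = 40.48 ≈ 40.

40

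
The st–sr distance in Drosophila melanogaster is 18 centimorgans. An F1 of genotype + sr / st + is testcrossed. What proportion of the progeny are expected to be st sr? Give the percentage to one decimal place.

A map distance of 18 centimorgans corresponds to a recombination frequency of 0.180.
The F1 is + sr / st +, so st sr is a recombinant gamete class with expected frequency r/2 = 0.180/2 = 0.0900.
That is 0.0900 = 9.0% of the progeny.

9.0%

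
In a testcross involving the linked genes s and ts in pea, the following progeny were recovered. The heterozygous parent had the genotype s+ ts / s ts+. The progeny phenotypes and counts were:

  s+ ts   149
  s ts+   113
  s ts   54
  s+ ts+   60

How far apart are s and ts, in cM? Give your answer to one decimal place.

The recombinant classes are s+ ts+ and s ts: 60 + 54 = 114.
Recombination frequency = 114/376 = 0.3032 ≈ 30.3%, i.e. 30.3 cM.

30.3 cM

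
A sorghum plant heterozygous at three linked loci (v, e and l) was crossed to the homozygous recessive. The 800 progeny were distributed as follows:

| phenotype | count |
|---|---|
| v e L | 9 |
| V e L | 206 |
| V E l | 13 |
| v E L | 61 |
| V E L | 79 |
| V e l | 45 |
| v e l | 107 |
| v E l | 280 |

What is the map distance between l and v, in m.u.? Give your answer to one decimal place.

16.0 m.u.

The two most frequent reciprocal classes, V e L and v E l, are the parental types, so the F1 was V e L / v E l.
The two rarest classes, v e L and V E l, are the double crossovers. Comparing them with the parentals, only the v allele has switched, so v is the middle locus and the order is e – v – l.
Crossovers in the v–l interval produce the single-crossover classes V e l and v E L (45 + 61 = 106) plus the double crossovers (22).
RF(v–l) = (106 + 22) / 800 = 128/800 = 0.1600 → 16.0 m.u.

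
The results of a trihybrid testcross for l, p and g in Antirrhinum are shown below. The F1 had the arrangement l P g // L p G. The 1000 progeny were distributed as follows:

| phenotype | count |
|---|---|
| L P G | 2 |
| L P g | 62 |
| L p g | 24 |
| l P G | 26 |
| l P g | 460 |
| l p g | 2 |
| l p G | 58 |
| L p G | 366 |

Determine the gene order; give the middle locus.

The two rarest classes, l p g and L P G, are the double crossovers. Comparing them with the parentals, only the p allele has switched, so p is the middle locus and the order is l – p – g.

p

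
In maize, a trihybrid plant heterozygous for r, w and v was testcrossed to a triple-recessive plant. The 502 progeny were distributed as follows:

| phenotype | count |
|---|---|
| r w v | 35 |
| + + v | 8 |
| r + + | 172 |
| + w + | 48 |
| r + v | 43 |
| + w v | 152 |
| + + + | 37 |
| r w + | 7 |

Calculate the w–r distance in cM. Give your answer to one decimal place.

The two most frequent reciprocal classes, + w v and r + +, are the parental types, so the F1 was + w v / r + +.
The two rarest classes, + + v and r w +, are the double crossovers. Comparing them with the parentals, only the w allele has switched, so w is the middle locus and the order is v – w – r.
Crossovers in the w–r interval produce the single-crossover classes r w v and + + + (35 + 37 = 72) plus the double crossovers (15).
RF(w–r) = (72 + 15) / 502 = 87/502 = 0.1733 → 17.3 cM.

17.3 cM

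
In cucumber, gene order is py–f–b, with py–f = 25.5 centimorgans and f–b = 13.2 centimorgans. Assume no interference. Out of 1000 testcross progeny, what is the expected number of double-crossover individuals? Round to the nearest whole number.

34

Map distances give recombination frequencies of 0.255 and 0.132 for the two intervals.
With no interference, expected double-crossover frequency = 0.255 × 0.132 = 0.03366.
Expected number = 0.03366 × 1000 = 33.66 ≈ 34.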